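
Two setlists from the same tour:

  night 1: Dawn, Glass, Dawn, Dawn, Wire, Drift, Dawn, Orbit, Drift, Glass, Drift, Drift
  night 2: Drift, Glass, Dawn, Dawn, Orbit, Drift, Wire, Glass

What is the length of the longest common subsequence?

Taking Glass [2,2]; then Dawn [4,3]; then Dawn [7,4]; then Orbit [8,5]; then Drift [9,6]; then Glass [10,8] gives a common subsequence of length 6. dp[12][8] = 6 confirms this is the maximum.

6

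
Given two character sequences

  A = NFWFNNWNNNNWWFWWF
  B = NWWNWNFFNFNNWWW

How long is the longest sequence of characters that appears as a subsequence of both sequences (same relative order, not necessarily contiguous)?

11

One common subsequence of length 11: N (A #1, B #1), then W (A #3, B #3), then N (A #6, B #4), then W (A #7, B #5), then N (A #8, B #6), then N (A #9, B #9), then N (A #10, B #11), then N (A #11, B #12), then W (A #13, B #13), then W (A #15, B #14), then W (A #16, B #15). Since dp[17][15] = 11, nothing longer is possible.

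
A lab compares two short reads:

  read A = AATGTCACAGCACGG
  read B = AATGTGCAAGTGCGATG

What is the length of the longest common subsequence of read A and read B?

12

Pick A (read A #1, read B #1) → A (read A #2, read B #2) → T (read A #3, read B #3) → G (read A #4, read B #4) → T (read A #5, read B #5) → C (read A #6, read B #7) → A (read A #7, read B #8) → A (read A #9, read B #9) → G (read A #10, read B #12) → C (read A #11, read B #13) → A (read A #12, read B #15) → G (read A #15, read B #17); all 12 bases appear in both, in order. Since dp[15][17] = 12, nothing longer is possible.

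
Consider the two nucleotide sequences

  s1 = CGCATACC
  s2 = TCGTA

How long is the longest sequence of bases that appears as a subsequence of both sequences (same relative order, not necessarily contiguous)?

4

Let dp[i][j] be the LCS length of the first i bases of s1 and the first j bases of s2. dp[i][j] = dp[i-1][j-1]+1 when the i-th and j-th bases match, else max(dp[i-1][j], dp[i][j-1]).
    ·  T  C  G  T  A
 ·  0  0  0  0  0  0
 C  0  0  1  1  1  1
 G  0  0  1  2  2  2
 C  0  0  1  2  2  2
 A  0  0  1  2  2  3
 T  0  1  1  2  3  3
 A  0  1  1  2  3  4
 C  0  1  2  2  3  4
 C  0  1  2  2  3  4
dp[8][5] = 4. One LCS (by backtracking along matches): CGTA.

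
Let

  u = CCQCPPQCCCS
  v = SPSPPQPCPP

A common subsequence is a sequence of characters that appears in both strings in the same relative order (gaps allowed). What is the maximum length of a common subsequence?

Match Q (u #3, v #6), C (u #4, v #8), P (u #5, v #9), P (u #6, v #10) — 4 characters in the same relative order in both. Since dp[11][10] = 4, nothing longer is possible.

4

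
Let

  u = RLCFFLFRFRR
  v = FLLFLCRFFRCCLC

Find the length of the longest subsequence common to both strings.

Match L at u[2]=v[3] → F at u[5]=v[4] → L at u[6]=v[5] → F at u[7]=v[8] → F at u[9]=v[9] → R at u[10]=v[10] — 6 characters in the same relative order in both, and the DP table's final entry dp[11][14] is also 6, so no common subsequence is longer.

6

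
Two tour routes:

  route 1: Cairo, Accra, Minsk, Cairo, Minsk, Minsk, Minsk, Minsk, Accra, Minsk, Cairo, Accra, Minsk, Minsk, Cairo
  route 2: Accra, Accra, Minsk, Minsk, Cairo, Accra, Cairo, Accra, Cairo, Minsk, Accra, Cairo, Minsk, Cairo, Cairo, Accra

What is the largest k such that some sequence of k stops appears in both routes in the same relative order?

Match Accra [2,2]; then Minsk [3,4]; then Cairo [4,5]; then Accra [9,6]; then Cairo [11,7]; then Accra [12,8]; then Minsk [13,10]; then Minsk [14,13]; then Cairo [15,15] — 9 stops in the same relative order in both, and the DP table's final entry dp[15][16] is also 9, so no common subsequence is longer.

9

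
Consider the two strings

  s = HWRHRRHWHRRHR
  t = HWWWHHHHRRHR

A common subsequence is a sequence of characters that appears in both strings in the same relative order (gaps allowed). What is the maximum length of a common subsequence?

9

One common subsequence of length 9: H [1,1] → W [2,4] → H [4,6] → H [7,7] → H [9,8] → R [10,9] → R [11,10] → H [12,11] → R [13,12]. dp[13][12] = 9 confirms this is the maximum.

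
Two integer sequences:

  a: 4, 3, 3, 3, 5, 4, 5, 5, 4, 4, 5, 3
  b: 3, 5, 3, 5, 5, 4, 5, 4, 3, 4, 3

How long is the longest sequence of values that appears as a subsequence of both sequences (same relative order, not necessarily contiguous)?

8

Let dp[i][j] be the LCS length of the first i values of a and the first j values of b. dp[i][j] = dp[i-1][j-1]+1 when the i-th and j-th values match, else max(dp[i-1][j], dp[i][j-1]).
    ·  3  5  3  5  5  4  5  4  3  4  3
 ·  0  0  0  0  0  0  0  0  0  0  0  0
 4  0  0  0  0  0  0  1  1  1  1  1  1
 3  0  1  1  1  1  1  1  1  1  2  2  2
 3  0  1  1  2  2  2  2  2  2  2  2  3
 3  0  1  1  2  2  2  2  2  2  3  3  3
 5  0  1  2  2  3  3  3  3  3  3  3  3
 4  0  1  2  2  3  3  4  4  4  4  4  4
 5  0  1  2  2  3  4  4  5  5  5  5  5
 5  0  1  2  2  3  4  4  5  5  5  5  5
 4  0  1  2  2  3  4  5  5  6  6  6  6
 4  0  1  2  2  3  4  5  5  6  6  7  7
 5  0  1  2  2  3  4  5  6  6  6  7  7
 3  0  1  2  3  3  4  5  6  6  7  7  8
dp[12][11] = 8. One LCS (by backtracking along matches): 3, 3, 5, 4, 5, 4, 4, 3.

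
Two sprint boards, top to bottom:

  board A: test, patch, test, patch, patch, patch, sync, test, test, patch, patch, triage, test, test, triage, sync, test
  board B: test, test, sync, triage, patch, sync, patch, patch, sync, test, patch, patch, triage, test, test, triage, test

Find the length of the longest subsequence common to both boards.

14

Pick test (board A #1, board B #1); then test (board A #3, board B #2); then patch (board A #4, board B #5); then patch (board A #5, board B #7); then patch (board A #6, board B #8); then sync (board A #7, board B #9); then test (board A #9, board B #10); then patch (board A #10, board B #11); then patch (board A #11, board B #12); then triage (board A #12, board B #13); then test (board A #13, board B #14); then test (board A #14, board B #15); then triage (board A #15, board B #16); then test (board A #17, board B #17); all 14 tasks appear in both, in order. The LCS DP gives dp[17][17] = 14, so this is optimal.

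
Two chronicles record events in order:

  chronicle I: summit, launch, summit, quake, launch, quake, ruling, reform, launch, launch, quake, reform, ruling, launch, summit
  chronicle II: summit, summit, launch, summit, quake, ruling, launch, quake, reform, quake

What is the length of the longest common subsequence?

8

Taking summit [1,2], launch [2,3], summit [3,4], quake [4,5], launch [5,7], quake [6,8], reform [8,9], quake [11,10] gives a common subsequence of length 8, and the DP table's final entry dp[15][10] is also 8, so no common subsequence is longer.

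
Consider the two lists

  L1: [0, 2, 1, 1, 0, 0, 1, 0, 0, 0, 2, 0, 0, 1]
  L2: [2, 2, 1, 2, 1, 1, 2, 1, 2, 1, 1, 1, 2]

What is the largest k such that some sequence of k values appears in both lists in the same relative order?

6

One common subsequence of length 6: 2 (L1 #2, L2 #4), 1 (L1 #3, L2 #5), 1 (L1 #4, L2 #6), 1 (L1 #7, L2 #8), 2 (L1 #11, L2 #9), 1 (L1 #14, L2 #12). The LCS DP gives dp[14][13] = 6, so this is optimal.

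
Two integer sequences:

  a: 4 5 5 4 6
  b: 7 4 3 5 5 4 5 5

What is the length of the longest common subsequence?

Match 4 (a #1, b #2), 5 (a #2, b #4), 5 (a #3, b #5), 4 (a #4, b #6) — 4 values in the same relative order in both. The LCS DP gives dp[5][8] = 4, so this is optimal.

4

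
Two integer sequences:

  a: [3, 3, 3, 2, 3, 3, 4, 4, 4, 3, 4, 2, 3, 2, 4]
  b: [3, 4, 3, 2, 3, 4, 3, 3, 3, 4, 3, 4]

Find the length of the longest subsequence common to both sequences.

One common subsequence of length 9: 3 at a[1]=b[1], 3 at a[2]=b[3], 3 at a[3]=b[5], 3 at a[5]=b[7], 3 at a[6]=b[8], 3 at a[10]=b[9], 4 at a[11]=b[10], 3 at a[13]=b[11], 4 at a[15]=b[12]. The LCS DP gives dp[15][12] = 9, so this is optimal.

9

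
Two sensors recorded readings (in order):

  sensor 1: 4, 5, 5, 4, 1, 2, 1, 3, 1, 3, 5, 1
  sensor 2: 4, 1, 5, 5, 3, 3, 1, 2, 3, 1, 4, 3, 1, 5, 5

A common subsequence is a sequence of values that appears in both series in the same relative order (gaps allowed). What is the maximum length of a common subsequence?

One common subsequence of length 9: 4 [1,1], then 5 [2,3], then 5 [3,4], then 1 [5,7], then 2 [6,8], then 1 [7,10], then 3 [8,12], then 1 [9,13], then 5 [11,15]. Since dp[12][15] = 9, nothing longer is possible.

9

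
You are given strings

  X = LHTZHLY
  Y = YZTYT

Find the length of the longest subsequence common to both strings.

2

Taking T at X[3]=Y[3]; then Y at X[7]=Y[4] gives a common subsequence of length 2, and the DP table's final entry dp[7][5] is also 2, so no common subsequence is longer.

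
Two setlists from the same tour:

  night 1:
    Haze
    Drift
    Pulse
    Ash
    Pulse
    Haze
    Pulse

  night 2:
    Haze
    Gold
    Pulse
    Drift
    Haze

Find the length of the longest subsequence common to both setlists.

3

Taking Haze at night 1[1]=night 2[1]; then Drift at night 1[2]=night 2[4]; then Haze at night 1[6]=night 2[5] gives a common subsequence of length 3. The LCS DP gives dp[7][5] = 3, so this is optimal.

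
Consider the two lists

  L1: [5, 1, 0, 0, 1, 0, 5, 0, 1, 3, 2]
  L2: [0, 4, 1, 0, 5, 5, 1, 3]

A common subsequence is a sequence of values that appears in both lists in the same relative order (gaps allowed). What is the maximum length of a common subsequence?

6

Let dp[i][j] be the LCS length of the first i values of L1 and the first j values of L2. dp[i][j] = dp[i-1][j-1]+1 when the i-th and j-th values match, else max(dp[i-1][j], dp[i][j-1]).
    ·  0  4  1  0  5  5  1  3
 ·  0  0  0  0  0  0  0  0  0
 5  0  0  0  0  0  1  1  1  1
 1  0  0  0  1  1  1  1  2  2
 0  0  1  1  1  2  2  2  2  2
 0  0  1  1  1  2  2  2  2  2
 1  0  1  1  2  2  2  2  3  3
 0  0  1  1  2  3  3  3  3  3
 5  0  1  1  2  3  4  4  4  4
 0  0  1  1  2  3  4  4  4  4
 1  0  1  1  2  3  4  4  5  5
 3  0  1  1  2  3  4  4  5  6
 2  0  1  1  2  3  4  4  5  6
dp[11][8] = 6. One LCS (by backtracking along matches): 0, 1, 0, 5, 1, 3.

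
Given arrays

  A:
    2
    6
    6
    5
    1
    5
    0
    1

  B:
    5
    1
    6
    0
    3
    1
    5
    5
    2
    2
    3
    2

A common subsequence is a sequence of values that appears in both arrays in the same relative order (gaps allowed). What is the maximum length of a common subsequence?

4

Let dp[i][j] be the LCS length of the first i values of A and the first j values of B. dp[i][j] = dp[i-1][j-1]+1 when the i-th and j-th values match, else max(dp[i-1][j], dp[i][j-1]).
    ·  5  1  6  0  3  1  5  5  2  2  3  2
 ·  0  0  0  0  0  0  0  0  0  0  0  0  0
 2  0  0  0  0  0  0  0  0  0  1  1  1  1
 6  0  0  0  1  1  1  1  1  1  1  1  1  1
 6  0  0  0  1  1  1  1  1  1  1  1  1  1
 5  0  1  1  1  1  1  1  2  2  2  2  2  2
 1  0  1  2  2  2  2  2  2  2  2  2  2  2
 5  0  1  2  2  2  2  2  3  3  3  3  3  3
 0  0  1  2  2  3  3  3  3  3  3  3  3  3
 1  0  1  2  2  3  3  4  4  4  4  4  4  4
dp[8][12] = 4. One LCS (by backtracking along matches): 5, 1, 0, 1.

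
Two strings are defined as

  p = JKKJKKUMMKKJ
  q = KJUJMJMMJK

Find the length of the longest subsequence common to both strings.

6

Let dp[i][j] be the LCS length of the first i characters of p and the first j characters of q. dp[i][j] = dp[i-1][j-1]+1 when the i-th and j-th characters match, else max(dp[i-1][j], dp[i][j-1]).
    ·  K  J  U  J  M  J  M  M  J  K
 ·  0  0  0  0  0  0  0  0  0  0  0
 J  0  0  1  1  1  1  1  1  1  1  1
 K  0  1  1  1  1  1  1  1  1  1  2
 K  0  1  1  1  1  1  1  1  1  1  2
 J  0  1  2  2  2  2  2  2  2  2  2
 K  0  1  2  2  2  2  2  2  2  2  3
 K  0  1  2  2  2  2  2  2  2  2  3
 U  0  1  2  3  3  3  3  3  3  3  3
 M  0  1  2  3  3  4  4  4  4  4  4
 M  0  1  2  3  3  4  4  5  5  5  5
 K  0  1  2  3  3  4  4  5  5  5  6
 K  0  1  2  3  3  4  4  5  5  5  6
 J  0  1  2  3  4  4  5  5  5  6  6
dp[12][10] = 6. One LCS (by backtracking along matches): KJUMMK.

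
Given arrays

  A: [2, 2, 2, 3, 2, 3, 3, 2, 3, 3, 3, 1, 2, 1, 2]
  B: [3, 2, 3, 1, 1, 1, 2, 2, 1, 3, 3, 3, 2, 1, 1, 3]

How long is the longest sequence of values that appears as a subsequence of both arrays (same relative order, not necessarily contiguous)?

One common subsequence of length 9: 2 (A #1, B #2); then 2 (A #2, B #7); then 2 (A #3, B #8); then 3 (A #4, B #10); then 3 (A #6, B #11); then 3 (A #7, B #12); then 2 (A #8, B #13); then 1 (A #12, B #14); then 1 (A #14, B #15). Since dp[15][16] = 9, nothing longer is possible.

9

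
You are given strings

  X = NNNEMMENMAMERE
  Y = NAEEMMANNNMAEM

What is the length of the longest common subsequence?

8

One common subsequence of length 8: N (X #1, Y #1), E (X #4, Y #4), M (X #5, Y #5), M (X #6, Y #6), N (X #8, Y #10), M (X #9, Y #11), A (X #10, Y #12), M (X #11, Y #14). Since dp[14][14] = 8, nothing longer is possible.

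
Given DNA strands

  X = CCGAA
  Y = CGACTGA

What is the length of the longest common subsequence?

4

One common subsequence of length 4: C [1,1] → C [2,4] → G [3,6] → A [5,7], and the DP table's final entry dp[5][7] is also 4, so no common subsequence is longer.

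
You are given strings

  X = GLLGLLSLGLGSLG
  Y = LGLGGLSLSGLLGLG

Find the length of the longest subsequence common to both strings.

11

Pick G at X[1]=Y[2]; then L at X[2]=Y[3]; then G at X[4]=Y[5]; then L at X[5]=Y[6]; then L at X[6]=Y[8]; then S at X[7]=Y[9]; then L at X[8]=Y[11]; then L at X[10]=Y[12]; then G at X[11]=Y[13]; then L at X[13]=Y[14]; then G at X[14]=Y[15]; all 11 characters appear in both, in order, and the DP table's final entry dp[14][15] is also 11, so no common subsequence is longer.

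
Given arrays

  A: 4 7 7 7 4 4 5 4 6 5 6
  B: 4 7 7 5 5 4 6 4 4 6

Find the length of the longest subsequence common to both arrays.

7

Let dp[i][j] be the LCS length of the first i values of A and the first j values of B. dp[i][j] = dp[i-1][j-1]+1 when the i-th and j-th values match, else max(dp[i-1][j], dp[i][j-1]).
    ·  4  7  7  5  5  4  6  4  4  6
 ·  0  0  0  0  0  0  0  0  0  0  0
 4  0  1  1  1  1  1  1  1  1  1  1
 7  0  1  2  2  2  2  2  2  2  2  2
 7  0  1  2  3  3  3  3  3  3  3  3
 7  0  1  2  3  3  3  3  3  3  3  3
 4  0  1  2  3  3  3  4  4  4  4  4
 4  0  1  2  3  3  3  4  4  5  5  5
 5  0  1  2  3  4  4  4  4  5  5  5
 4  0  1  2  3  4  4  5  5  5  6  6
 6  0  1  2  3  4  4  5  6  6  6  7
 5  0  1  2  3  4  5  5  6  6  6  7
 6  0  1  2  3  4  5  5  6  6  6  7
dp[11][10] = 7. One LCS (by backtracking along matches): 4, 7, 7, 4, 4, 4, 6.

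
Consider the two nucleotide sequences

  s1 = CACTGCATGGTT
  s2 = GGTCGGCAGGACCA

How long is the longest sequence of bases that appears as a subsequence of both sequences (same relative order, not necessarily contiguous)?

6

Match C [1,4]; then G [5,6]; then C [6,7]; then A [7,8]; then G [9,9]; then G [10,10] — 6 bases in the same relative order in both, and the DP table's final entry dp[12][14] is also 6, so no common subsequence is longer.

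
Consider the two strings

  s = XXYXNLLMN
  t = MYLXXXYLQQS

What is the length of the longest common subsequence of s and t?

4

Let dp[i][j] be the LCS length of the first i characters of s and the first j characters of t. dp[i][j] = dp[i-1][j-1]+1 when the i-th and j-th characters match, else max(dp[i-1][j], dp[i][j-1]).
    ·  M  Y  L  X  X  X  Y  L  Q  Q  S
 ·  0  0  0  0  0  0  0  0  0  0  0  0
 X  0  0  0  0  1  1  1  1  1  1  1  1
 X  0  0  0  0  1  2  2  2  2  2  2  2
 Y  0  0  1  1  1  2  2  3  3  3  3  3
 X  0  0  1  1  2  2  3  3  3  3  3  3
 N  0  0  1  1  2  2  3  3  3  3  3  3
 L  0  0  1  2  2  2  3  3  4  4  4  4
 L  0  0  1  2  2  2  3  3  4  4  4  4
 M  0  1  1  2  2  2  3  3  4  4  4  4
 N  0  1  1  2  2  2  3  3  4  4  4  4
dp[9][11] = 4. One LCS (by backtracking along matches): XXYL.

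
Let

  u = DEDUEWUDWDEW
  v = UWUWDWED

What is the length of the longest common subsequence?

6

Let dp[i][j] be the LCS length of the first i characters of u and the first j characters of v. dp[i][j] = dp[i-1][j-1]+1 when the i-th and j-th characters match, else max(dp[i-1][j], dp[i][j-1]).
    ·  U  W  U  W  D  W  E  D
 ·  0  0  0  0  0  0  0  0  0
 D  0  0  0  0  0  1  1  1  1
 E  0  0  0  0  0  1  1  2  2
 D  0  0  0  0  0  1  1  2  3
 U  0  1  1  1  1  1  1  2  3
 E  0  1  1  1  1  1  1  2  3
 W  0  1  2  2  2  2  2  2  3
 U  0  1  2  3  3  3  3  3  3
 D  0  1  2  3  3  4  4  4  4
 W  0  1  2  3  4  4  5  5  5
 D  0  1  2  3  4  5  5  5  6
 E  0  1  2  3  4  5  5  6  6
 W  0  1  2  3  4  5  6  6  6
dp[12][8] = 6. One LCS (by backtracking along matches): UWUDWD.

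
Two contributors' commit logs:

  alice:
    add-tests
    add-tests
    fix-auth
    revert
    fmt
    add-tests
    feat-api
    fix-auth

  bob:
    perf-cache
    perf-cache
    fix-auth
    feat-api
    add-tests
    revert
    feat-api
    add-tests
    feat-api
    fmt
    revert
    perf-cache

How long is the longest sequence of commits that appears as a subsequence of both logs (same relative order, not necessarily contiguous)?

4

Match add-tests (alice #2, bob #5); then revert (alice #4, bob #6); then add-tests (alice #6, bob #8); then feat-api (alice #7, bob #9) — 4 commits in the same relative order in both, and the DP table's final entry dp[8][12] is also 4, so no common subsequence is longer.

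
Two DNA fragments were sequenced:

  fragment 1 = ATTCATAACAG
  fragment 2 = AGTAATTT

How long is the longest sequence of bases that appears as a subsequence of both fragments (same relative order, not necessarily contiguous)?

4

Let dp[i][j] be the LCS length of the first i bases of fragment 1 and the first j bases of fragment 2. dp[i][j] = dp[i-1][j-1]+1 when the i-th and j-th bases match, else max(dp[i-1][j], dp[i][j-1]).
    ·  A  G  T  A  A  T  T  T
 ·  0  0  0  0  0  0  0  0  0
 A  0  1  1  1  1  1  1  1  1
 T  0  1  1  2  2  2  2  2  2
 T  0  1  1  2  2  2  3  3  3
 C  0  1  1  2  2  2  3  3  3
 A  0  1  1  2  3  3  3  3  3
 T  0  1  1  2  3  3  4  4  4
 A  0  1  1  2  3  4  4  4  4
 A  0  1  1  2  3  4  4  4  4
 C  0  1  1  2  3  4  4  4  4
 A  0  1  1  2  3  4  4  4  4
 G  0  1  2  2  3  4  4  4  4
dp[11][8] = 4. One LCS (by backtracking along matches): ATTT.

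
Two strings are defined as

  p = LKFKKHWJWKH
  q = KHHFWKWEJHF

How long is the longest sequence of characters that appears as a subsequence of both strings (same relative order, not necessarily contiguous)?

Let dp[i][j] be the LCS length of the first i characters of p and the first j characters of q. dp[i][j] = dp[i-1][j-1]+1 when the i-th and j-th characters match, else max(dp[i-1][j], dp[i][j-1]).
    ·  K  H  H  F  W  K  W  E  J  H  F
 ·  0  0  0  0  0  0  0  0  0  0  0  0
 L  0  0  0  0  0  0  0  0  0  0  0  0
 K  0  1  1  1  1  1  1  1  1  1  1  1
 F  0  1  1  1  2  2  2  2  2  2  2  2
 K  0  1  1  1  2  2  3  3  3  3  3  3
 K  0  1  1  1  2  2  3  3  3  3  3  3
 H  0  1  2  2  2  2  3  3  3  3  4  4
 W  0  1  2  2  2  3  3  4  4  4  4  4
 J  0  1  2  2  2  3  3  4  4  5  5  5
 W  0  1  2  2  2  3  3  4  4  5  5  5
 K  0  1  2  2  2  3  4  4  4  5  5  5
 H  0  1  2  3  3  3  4  4  4  5  6  6
dp[11][11] = 6. One LCS (by backtracking along matches): KFKWJH.

6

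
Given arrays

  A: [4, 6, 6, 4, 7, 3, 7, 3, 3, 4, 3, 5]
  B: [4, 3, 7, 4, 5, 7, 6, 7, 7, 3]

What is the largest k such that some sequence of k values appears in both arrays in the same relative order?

Let dp[i][j] be the LCS length of the first i values of A and the first j values of B. dp[i][j] = dp[i-1][j-1]+1 when the i-th and j-th values match, else max(dp[i-1][j], dp[i][j-1]).
    ·  4  3  7  4  5  7  6  7  7  3
 ·  0  0  0  0  0  0  0  0  0  0  0
 4  0  1  1  1  1  1  1  1  1  1  1
 6  0  1  1  1  1  1  1  2  2  2  2
 6  0  1  1  1  1  1  1  2  2  2  2
 4  0  1  1  1  2  2  2  2  2  2  2
 7  0  1  1  2  2  2  3  3  3  3  3
 3  0  1  2  2  2  2  3  3  3  3  4
 7  0  1  2  3  3  3  3  3  4  4  4
 3  0  1  2  3  3  3  3  3  4  4  5
 3  0  1  2  3  3  3  3  3  4  4  5
 4  0  1  2  3  4  4  4  4  4  4  5
 3  0  1  2  3  4  4  4  4  4  4  5
 5  0  1  2  3  4  5  5  5  5  5  5
dp[12][10] = 5. One LCS (by backtracking along matches): 4, 6, 7, 7, 3.

5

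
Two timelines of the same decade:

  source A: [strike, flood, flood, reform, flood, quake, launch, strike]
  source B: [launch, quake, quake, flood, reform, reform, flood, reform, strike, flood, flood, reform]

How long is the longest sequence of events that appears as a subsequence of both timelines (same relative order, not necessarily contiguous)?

4

Pick strike [1,9]; then flood [2,10]; then flood [3,11]; then reform [4,12]; all 4 events appear in both, in order. The LCS DP gives dp[8][12] = 4, so this is optimal.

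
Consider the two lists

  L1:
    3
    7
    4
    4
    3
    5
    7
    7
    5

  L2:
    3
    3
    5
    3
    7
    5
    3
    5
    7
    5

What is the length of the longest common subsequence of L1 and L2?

6

One common subsequence of length 6: 3 [1,4], then 7 [2,5], then 3 [5,7], then 5 [6,8], then 7 [8,9], then 5 [9,10], and the DP table's final entry dp[9][10] is also 6, so no common subsequence is longer.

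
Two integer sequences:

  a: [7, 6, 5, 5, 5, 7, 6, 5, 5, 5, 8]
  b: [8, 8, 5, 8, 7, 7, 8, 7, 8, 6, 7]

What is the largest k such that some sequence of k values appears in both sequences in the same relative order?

3

Let dp[i][j] be the LCS length of the first i values of a and the first j values of b. dp[i][j] = dp[i-1][j-1]+1 when the i-th and j-th values match, else max(dp[i-1][j], dp[i][j-1]).
    ·  8  8  5  8  7  7  8  7  8  6  7
 ·  0  0  0  0  0  0  0  0  0  0  0  0
 7  0  0  0  0  0  1  1  1  1  1  1  1
 6  0  0  0  0  0  1  1  1  1  1  2  2
 5  0  0  0  1  1  1  1  1  1  1  2  2
 5  0  0  0  1  1  1  1  1  1  1  2  2
 5  0  0  0  1  1  1  1  1  1  1  2  2
 7  0  0  0  1  1  2  2  2  2  2  2  3
 6  0  0  0  1  1  2  2  2  2  2  3  3
 5  0  0  0  1  1  2  2  2  2  2  3  3
 5  0  0  0  1  1  2  2  2  2  2  3  3
 5  0  0  0  1  1  2  2  2  2  2  3  3
 8  0  1  1  1  2  2  2  3  3  3  3  3
dp[11][11] = 3. One LCS (by backtracking along matches): 7, 6, 7.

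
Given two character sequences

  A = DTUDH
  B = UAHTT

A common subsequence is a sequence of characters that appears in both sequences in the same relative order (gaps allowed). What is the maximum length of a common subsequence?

2

Taking U (A #3, B #1), then H (A #5, B #3) gives a common subsequence of length 2. Since dp[5][5] = 2, nothing longer is possible.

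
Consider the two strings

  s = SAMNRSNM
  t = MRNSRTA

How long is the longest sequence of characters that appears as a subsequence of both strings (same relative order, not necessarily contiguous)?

Taking M (s #3, t #1); then N (s #4, t #3); then R (s #5, t #5) gives a common subsequence of length 3. The LCS DP gives dp[8][7] = 3, so this is optimal.

3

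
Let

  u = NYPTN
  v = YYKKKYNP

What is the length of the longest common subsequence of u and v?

Let dp[i][j] be the LCS length of the first i characters of u and the first j characters of v. dp[i][j] = dp[i-1][j-1]+1 when the i-th and j-th characters match, else max(dp[i-1][j], dp[i][j-1]).
    ·  Y  Y  K  K  K  Y  N  P
 ·  0  0  0  0  0  0  0  0  0
 N  0  0  0  0  0  0  0  1  1
 Y  0  1  1  1  1  1  1  1  1
 P  0  1  1  1  1  1  1  1  2
 T  0  1  1  1  1  1  1  1  2
 N  0  1  1  1  1  1  1  2  2
dp[5][8] = 2. One LCS (by backtracking along matches): NP.

2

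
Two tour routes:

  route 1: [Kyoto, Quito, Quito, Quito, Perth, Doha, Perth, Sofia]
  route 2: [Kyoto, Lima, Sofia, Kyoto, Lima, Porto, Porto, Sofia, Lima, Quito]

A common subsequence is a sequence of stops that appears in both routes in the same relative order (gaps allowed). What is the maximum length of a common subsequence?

2

Match Kyoto (route 1 #1, route 2 #4) → Quito (route 1 #4, route 2 #10) — 2 stops in the same relative order in both. dp[8][10] = 2 confirms this is the maximum.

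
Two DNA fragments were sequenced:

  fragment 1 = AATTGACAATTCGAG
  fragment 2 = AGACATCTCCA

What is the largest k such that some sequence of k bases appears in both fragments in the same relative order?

Pick A [2,1] → G [5,2] → A [6,3] → C [7,4] → A [9,5] → T [10,6] → T [11,8] → C [12,10] → A [14,11]; all 9 bases appear in both, in order. The LCS DP gives dp[15][11] = 9, so this is optimal.

9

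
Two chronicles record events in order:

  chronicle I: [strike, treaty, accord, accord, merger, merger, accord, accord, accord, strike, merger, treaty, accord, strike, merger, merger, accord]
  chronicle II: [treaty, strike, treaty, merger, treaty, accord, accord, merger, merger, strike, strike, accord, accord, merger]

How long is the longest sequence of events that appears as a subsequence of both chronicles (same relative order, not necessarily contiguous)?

9

Taking strike [1,2], then treaty [2,5], then accord [3,6], then accord [4,7], then merger [5,8], then merger [6,9], then accord [9,12], then accord [13,13], then merger [16,14] gives a common subsequence of length 9, and the DP table's final entry dp[17][14] is also 9, so no common subsequence is longer.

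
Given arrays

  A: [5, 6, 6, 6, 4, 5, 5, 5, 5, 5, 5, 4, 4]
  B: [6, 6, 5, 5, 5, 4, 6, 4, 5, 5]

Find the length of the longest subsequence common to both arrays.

Taking 6 at A[3]=B[1], 6 at A[4]=B[2], 5 at A[6]=B[3], 5 at A[7]=B[4], 5 at A[8]=B[5], 5 at A[10]=B[9], 5 at A[11]=B[10] gives a common subsequence of length 7. Since dp[13][10] = 7, nothing longer is possible.

7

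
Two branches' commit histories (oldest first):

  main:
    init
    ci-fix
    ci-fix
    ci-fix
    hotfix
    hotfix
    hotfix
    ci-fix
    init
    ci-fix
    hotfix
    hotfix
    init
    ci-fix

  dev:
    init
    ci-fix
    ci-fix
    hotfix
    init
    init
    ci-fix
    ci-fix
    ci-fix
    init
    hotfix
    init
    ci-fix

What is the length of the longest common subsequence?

One common subsequence of length 9: init (main #1, dev #1), then ci-fix (main #2, dev #3), then ci-fix (main #3, dev #7), then ci-fix (main #4, dev #8), then ci-fix (main #8, dev #9), then init (main #9, dev #10), then hotfix (main #12, dev #11), then init (main #13, dev #12), then ci-fix (main #14, dev #13), and the DP table's final entry dp[14][13] is also 9, so no common subsequence is longer.

9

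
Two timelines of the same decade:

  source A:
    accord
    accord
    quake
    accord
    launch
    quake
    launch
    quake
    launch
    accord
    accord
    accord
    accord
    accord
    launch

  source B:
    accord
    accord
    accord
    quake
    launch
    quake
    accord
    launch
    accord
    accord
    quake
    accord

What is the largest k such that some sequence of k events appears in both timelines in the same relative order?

10

Pick accord (source A #1, source B #1), then accord (source A #2, source B #2), then accord (source A #4, source B #3), then quake (source A #6, source B #4), then launch (source A #7, source B #5), then quake (source A #8, source B #6), then launch (source A #9, source B #8), then accord (source A #10, source B #9), then accord (source A #11, source B #10), then accord (source A #14, source B #12); all 10 events appear in both, in order. The LCS DP gives dp[15][12] = 10, so this is optimal.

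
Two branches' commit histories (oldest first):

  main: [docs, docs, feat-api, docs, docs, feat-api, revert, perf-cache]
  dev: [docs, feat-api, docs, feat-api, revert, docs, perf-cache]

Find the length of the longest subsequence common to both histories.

Taking docs (main #2, dev #1), feat-api (main #3, dev #2), docs (main #5, dev #3), feat-api (main #6, dev #4), revert (main #7, dev #5), perf-cache (main #8, dev #7) gives a common subsequence of length 6. dp[8][7] = 6 confirms this is the maximum.

6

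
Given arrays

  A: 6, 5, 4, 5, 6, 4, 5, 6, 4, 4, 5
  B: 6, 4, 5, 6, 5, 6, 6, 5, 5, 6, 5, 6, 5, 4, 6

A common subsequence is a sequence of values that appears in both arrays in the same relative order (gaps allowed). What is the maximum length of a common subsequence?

7

One common subsequence of length 7: 6 at A[1]=B[7], then 5 at A[2]=B[8], then 5 at A[4]=B[9], then 6 at A[5]=B[10], then 5 at A[7]=B[11], then 6 at A[8]=B[12], then 4 at A[9]=B[14]. The LCS DP gives dp[11][15] = 7, so this is optimal.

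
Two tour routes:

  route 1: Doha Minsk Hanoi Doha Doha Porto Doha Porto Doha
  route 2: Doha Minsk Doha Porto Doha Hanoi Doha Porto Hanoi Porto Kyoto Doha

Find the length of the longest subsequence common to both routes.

Taking Doha [1,1], then Minsk [2,2], then Hanoi [3,6], then Doha [5,7], then Porto [6,8], then Porto [8,10], then Doha [9,12] gives a common subsequence of length 7. Since dp[9][12] = 7, nothing longer is possible.

7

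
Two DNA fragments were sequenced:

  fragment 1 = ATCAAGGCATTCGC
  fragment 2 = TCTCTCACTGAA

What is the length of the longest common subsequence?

One common subsequence of length 6: T [2,5], then C [3,6], then A [5,7], then C [8,8], then T [11,9], then G [13,10]. dp[14][12] = 6 confirms this is the maximum.

6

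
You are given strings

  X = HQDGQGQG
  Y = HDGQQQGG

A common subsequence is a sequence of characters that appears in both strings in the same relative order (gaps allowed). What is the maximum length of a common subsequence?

Let dp[i][j] be the LCS length of the first i characters of X and the first j characters of Y. dp[i][j] = dp[i-1][j-1]+1 when the i-th and j-th characters match, else max(dp[i-1][j], dp[i][j-1]).
    ·  H  D  G  Q  Q  Q  G  G
 ·  0  0  0  0  0  0  0  0  0
 H  0  1  1  1  1  1  1  1  1
 Q  0  1  1  1  2  2  2  2  2
 D  0  1  2  2  2  2  2  2  2
 G  0  1  2  3  3  3  3  3  3
 Q  0  1  2  3  4  4  4  4  4
 G  0  1  2  3  4  4  4  5  5
 Q  0  1  2  3  4  5  5  5  5
 G  0  1  2  3  4  5  5  6  6
dp[8][8] = 6. One LCS (by backtracking along matches): HDGQGG.

6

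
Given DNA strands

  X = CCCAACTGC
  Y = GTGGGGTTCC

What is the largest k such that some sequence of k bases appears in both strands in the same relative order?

3

One common subsequence of length 3: T at X[7]=Y[2]; then G at X[8]=Y[6]; then C at X[9]=Y[10]. dp[9][10] = 3 confirms this is the maximum.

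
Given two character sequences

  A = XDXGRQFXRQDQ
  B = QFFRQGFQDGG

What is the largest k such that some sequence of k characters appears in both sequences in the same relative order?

5

Taking R at A[5]=B[4]; then Q at A[6]=B[5]; then F at A[7]=B[7]; then Q at A[10]=B[8]; then D at A[11]=B[9] gives a common subsequence of length 5, and the DP table's final entry dp[12][11] is also 5, so no common subsequence is longer.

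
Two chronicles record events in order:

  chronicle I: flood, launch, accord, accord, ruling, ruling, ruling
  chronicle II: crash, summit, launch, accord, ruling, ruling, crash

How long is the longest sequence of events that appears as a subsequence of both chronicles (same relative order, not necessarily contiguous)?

4

Pick launch [2,3], then accord [4,4], then ruling [5,5], then ruling [6,6]; all 4 events appear in both, in order, and the DP table's final entry dp[7][7] is also 4, so no common subsequence is longer.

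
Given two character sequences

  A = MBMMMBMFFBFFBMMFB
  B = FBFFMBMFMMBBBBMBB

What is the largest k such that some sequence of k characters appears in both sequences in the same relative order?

Taking M [1,5]; then B [2,6]; then M [3,7]; then M [4,9]; then M [5,10]; then B [6,12]; then B [10,13]; then B [13,14]; then M [14,15]; then B [17,17] gives a common subsequence of length 10. dp[17][17] = 10 confirms this is the maximum.

10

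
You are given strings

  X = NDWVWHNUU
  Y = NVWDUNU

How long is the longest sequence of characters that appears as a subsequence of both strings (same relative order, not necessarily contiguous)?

Pick N at X[1]=Y[1]; then V at X[4]=Y[2]; then W at X[5]=Y[3]; then N at X[7]=Y[6]; then U at X[9]=Y[7]; all 5 characters appear in both, in order. Since dp[9][7] = 5, nothing longer is possible.

5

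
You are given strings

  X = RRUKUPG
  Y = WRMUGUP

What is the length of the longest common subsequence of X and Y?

Let dp[i][j] be the LCS length of the first i characters of X and the first j characters of Y. dp[i][j] = dp[i-1][j-1]+1 when the i-th and j-th characters match, else max(dp[i-1][j], dp[i][j-1]).
    ·  W  R  M  U  G  U  P
 ·  0  0  0  0  0  0  0  0
 R  0  0  1  1  1  1  1  1
 R  0  0  1  1  1  1  1  1
 U  0  0  1  1  2  2  2  2
 K  0  0  1  1  2  2  2  2
 U  0  0  1  1  2  2  3  3
 P  0  0  1  1  2  2  3  4
 G  0  0  1  1  2  3  3  4
dp[7][7] = 4. One LCS (by backtracking along matches): RUUP.

4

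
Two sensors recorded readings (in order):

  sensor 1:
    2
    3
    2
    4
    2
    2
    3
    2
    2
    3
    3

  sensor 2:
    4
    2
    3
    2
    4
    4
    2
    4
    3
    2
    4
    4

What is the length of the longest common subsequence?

Match 2 [1,2] → 3 [2,3] → 2 [3,4] → 4 [4,6] → 2 [5,7] → 3 [7,9] → 2 [8,10] — 7 values in the same relative order in both. Since dp[11][12] = 7, nothing longer is possible.

7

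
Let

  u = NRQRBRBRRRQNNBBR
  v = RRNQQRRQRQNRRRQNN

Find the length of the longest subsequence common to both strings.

10

Pick N [1,3] → R [2,7] → Q [3,8] → R [4,9] → R [8,12] → R [9,13] → R [10,14] → Q [11,15] → N [12,16] → N [13,17]; all 10 characters appear in both, in order. The LCS DP gives dp[16][17] = 10, so this is optimal.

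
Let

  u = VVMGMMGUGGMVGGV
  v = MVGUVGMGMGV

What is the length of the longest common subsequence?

8

Taking V (u #1, v #2) → V (u #2, v #5) → G (u #4, v #6) → M (u #6, v #7) → G (u #10, v #8) → M (u #11, v #9) → G (u #14, v #10) → V (u #15, v #11) gives a common subsequence of length 8. Since dp[15][11] = 8, nothing longer is possible.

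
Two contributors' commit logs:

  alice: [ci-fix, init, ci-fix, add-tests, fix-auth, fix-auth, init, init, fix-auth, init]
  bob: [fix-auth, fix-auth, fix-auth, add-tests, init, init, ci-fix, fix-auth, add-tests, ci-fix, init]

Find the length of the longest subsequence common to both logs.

Match fix-auth [5,2] → fix-auth [6,3] → init [7,5] → init [8,6] → fix-auth [9,8] → init [10,11] — 6 commits in the same relative order in both. Since dp[10][11] = 6, nothing longer is possible.

6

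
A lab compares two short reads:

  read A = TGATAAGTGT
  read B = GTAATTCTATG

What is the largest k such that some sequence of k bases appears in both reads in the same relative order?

One common subsequence of length 6: T at read A[1]=read B[2], then A at read A[3]=read B[4], then T at read A[4]=read B[8], then A at read A[6]=read B[9], then T at read A[8]=read B[10], then G at read A[9]=read B[11]. The LCS DP gives dp[10][11] = 6, so this is optimal.

6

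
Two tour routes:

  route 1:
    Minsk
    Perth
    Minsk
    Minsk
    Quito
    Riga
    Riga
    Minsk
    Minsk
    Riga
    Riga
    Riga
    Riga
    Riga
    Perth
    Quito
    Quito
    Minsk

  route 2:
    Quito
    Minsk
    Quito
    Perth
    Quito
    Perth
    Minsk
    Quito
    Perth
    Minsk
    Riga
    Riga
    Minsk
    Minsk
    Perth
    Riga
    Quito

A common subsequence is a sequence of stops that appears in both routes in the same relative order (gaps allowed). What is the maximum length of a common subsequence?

10

Pick Minsk at route 1[1]=route 2[2], Perth at route 1[2]=route 2[6], Minsk at route 1[3]=route 2[7], Minsk at route 1[4]=route 2[10], Riga at route 1[6]=route 2[11], Riga at route 1[7]=route 2[12], Minsk at route 1[8]=route 2[13], Minsk at route 1[9]=route 2[14], Riga at route 1[14]=route 2[16], Quito at route 1[17]=route 2[17]; all 10 stops appear in both, in order, and the DP table's final entry dp[18][17] is also 10, so no common subsequence is longer.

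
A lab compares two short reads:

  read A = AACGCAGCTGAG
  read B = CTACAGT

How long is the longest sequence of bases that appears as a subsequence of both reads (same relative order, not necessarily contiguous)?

5

Let dp[i][j] be the LCS length of the first i bases of read A and the first j bases of read B. dp[i][j] = dp[i-1][j-1]+1 when the i-th and j-th bases match, else max(dp[i-1][j], dp[i][j-1]).
    ·  C  T  A  C  A  G  T
 ·  0  0  0  0  0  0  0  0
 A  0  0  0  1  1  1  1  1
 A  0  0  0  1  1  2  2  2
 C  0  1  1  1  2  2  2  2
 G  0  1  1  1  2  2  3  3
 C  0  1  1  1  2  2  3  3
 A  0  1  1  2  2  3  3  3
 G  0  1  1  2  2  3  4  4
 C  0  1  1  2  3  3  4  4
 T  0  1  2  2  3  3  4  5
 G  0  1  2  2  3  3  4  5
 A  0  1  2  3  3  4  4  5
 G  0  1  2  3  3  4  5  5
dp[12][7] = 5. One LCS (by backtracking along matches): ACAGT.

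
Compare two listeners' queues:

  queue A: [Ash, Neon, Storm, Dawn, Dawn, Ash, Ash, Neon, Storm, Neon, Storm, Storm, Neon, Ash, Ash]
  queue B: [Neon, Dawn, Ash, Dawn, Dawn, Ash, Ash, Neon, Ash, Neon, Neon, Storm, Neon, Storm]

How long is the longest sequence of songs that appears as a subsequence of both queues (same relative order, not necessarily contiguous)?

9

Pick Ash [1,3] → Dawn [4,4] → Dawn [5,5] → Ash [6,7] → Ash [7,9] → Neon [8,11] → Storm [9,12] → Neon [10,13] → Storm [12,14]; all 9 songs appear in both, in order. Since dp[15][14] = 9, nothing longer is possible.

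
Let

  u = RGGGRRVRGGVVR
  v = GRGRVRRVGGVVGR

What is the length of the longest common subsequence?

10

One common subsequence of length 10: R at u[1]=v[2], G at u[2]=v[3], R at u[5]=v[6], R at u[6]=v[7], V at u[7]=v[8], G at u[9]=v[9], G at u[10]=v[10], V at u[11]=v[11], V at u[12]=v[12], R at u[13]=v[14]. The LCS DP gives dp[13][14] = 10, so this is optimal.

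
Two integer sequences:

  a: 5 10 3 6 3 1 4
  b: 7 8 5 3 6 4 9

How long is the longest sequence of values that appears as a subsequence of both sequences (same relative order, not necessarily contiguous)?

Let dp[i][j] be the LCS length of the first i values of a and the first j values of b. dp[i][j] = dp[i-1][j-1]+1 when the i-th and j-th values match, else max(dp[i-1][j], dp[i][j-1]).
    ·  7  8  5  3  6  4  9
 ·  0  0  0  0  0  0  0  0
 5  0  0  0  1  1  1  1  1
10  0  0  0  1  1  1  1  1
 3  0  0  0  1  2  2  2  2
 6  0  0  0  1  2  3  3  3
 3  0  0  0  1  2  3  3  3
 1  0  0  0  1  2  3  3  3
 4  0  0  0  1  2  3  4  4
dp[7][7] = 4. One LCS (by backtracking along matches): 5, 3, 6, 4.

4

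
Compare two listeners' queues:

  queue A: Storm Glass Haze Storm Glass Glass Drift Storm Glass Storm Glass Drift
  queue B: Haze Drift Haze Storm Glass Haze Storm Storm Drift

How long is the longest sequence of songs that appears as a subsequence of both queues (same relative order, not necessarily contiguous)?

Match Storm (queue A #1, queue B #4), Glass (queue A #2, queue B #5), Haze (queue A #3, queue B #6), Storm (queue A #8, queue B #7), Storm (queue A #10, queue B #8), Drift (queue A #12, queue B #9) — 6 songs in the same relative order in both. The LCS DP gives dp[12][9] = 6, so this is optimal.

6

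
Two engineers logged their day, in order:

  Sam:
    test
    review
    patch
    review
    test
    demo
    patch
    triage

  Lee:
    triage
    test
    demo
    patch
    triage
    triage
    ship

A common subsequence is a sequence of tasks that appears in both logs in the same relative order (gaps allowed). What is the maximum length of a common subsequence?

Pick test (Sam #5, Lee #2) → demo (Sam #6, Lee #3) → patch (Sam #7, Lee #4) → triage (Sam #8, Lee #6); all 4 tasks appear in both, in order, and the DP table's final entry dp[8][7] is also 4, so no common subsequence is longer.

4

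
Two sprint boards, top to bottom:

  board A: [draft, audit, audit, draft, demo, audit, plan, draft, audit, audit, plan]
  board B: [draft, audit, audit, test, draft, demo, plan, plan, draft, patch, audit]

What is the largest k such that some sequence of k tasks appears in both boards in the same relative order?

One common subsequence of length 8: draft (board A #1, board B #1), audit (board A #2, board B #2), audit (board A #3, board B #3), draft (board A #4, board B #5), demo (board A #5, board B #6), plan (board A #7, board B #8), draft (board A #8, board B #9), audit (board A #10, board B #11), and the DP table's final entry dp[11][11] is also 8, so no common subsequence is longer.

8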